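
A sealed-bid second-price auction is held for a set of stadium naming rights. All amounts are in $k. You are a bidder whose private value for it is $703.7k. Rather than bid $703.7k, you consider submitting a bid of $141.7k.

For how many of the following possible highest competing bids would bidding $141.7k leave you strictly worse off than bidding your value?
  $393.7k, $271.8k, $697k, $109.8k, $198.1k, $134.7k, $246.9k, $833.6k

The deviation hurts exactly when the highest competing bid lies strictly between $141.7k and $703.7k — underbidding then forfeits a profitable win.
$393.7k: inside the interval → strictly worse (loss $310k).
$271.8k: inside the interval → strictly worse (loss $431.9k).
$697k: inside the interval → strictly worse (loss $6.7k).
$109.8k: below both → same outcome either way.
$198.1k: inside the interval → strictly worse (loss $505.6k).
$134.7k: below both → same outcome either way.
$246.9k: inside the interval → strictly worse (loss $456.8k).
$833.6k: above both → same outcome either way.
Count: 5.

5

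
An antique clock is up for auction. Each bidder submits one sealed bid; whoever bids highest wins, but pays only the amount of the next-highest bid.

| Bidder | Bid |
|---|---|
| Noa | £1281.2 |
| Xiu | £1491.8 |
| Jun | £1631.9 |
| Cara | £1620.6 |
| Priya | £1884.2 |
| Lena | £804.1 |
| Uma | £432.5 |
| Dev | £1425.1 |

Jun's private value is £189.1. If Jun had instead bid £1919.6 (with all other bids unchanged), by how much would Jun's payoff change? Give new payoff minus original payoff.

−£1695.1

The highest bid among the other bidders is £1884.2; Jun's bid doesn't change that.
Original bid £1631.9: Jun is not highest (top rival bid is £1884.2); payoff £0.
Alternative bid £1919.6: Jun is highest, pays the top rival bid £1884.2; payoff £189.1 − £1884.2 = −£1695.1.
Change in payoff = −£1695.1 − (£0) = −£1695.1.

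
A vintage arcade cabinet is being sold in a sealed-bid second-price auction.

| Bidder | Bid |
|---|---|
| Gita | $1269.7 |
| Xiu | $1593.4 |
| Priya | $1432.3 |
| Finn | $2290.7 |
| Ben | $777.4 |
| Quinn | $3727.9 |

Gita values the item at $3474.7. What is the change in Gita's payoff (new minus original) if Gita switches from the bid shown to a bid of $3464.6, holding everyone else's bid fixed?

The highest bid among the other bidders is $3727.9; Gita's bid doesn't change that.
Original bid $1269.7: Gita is not highest (top rival bid is $3727.9); payoff $0.
Alternative bid $3464.6: Gita is not highest (top rival bid is $3727.9); payoff $0.
Change in payoff = $0 − ($0) = $0.

$0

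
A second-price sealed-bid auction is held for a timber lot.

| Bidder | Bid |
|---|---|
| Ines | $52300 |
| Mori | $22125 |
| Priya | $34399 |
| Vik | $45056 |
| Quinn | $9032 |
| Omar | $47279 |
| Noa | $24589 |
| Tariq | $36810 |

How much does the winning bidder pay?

Highest bid: Ines at $52300, so Ines wins.
Second-highest bid: Omar at $47279 — that is the price the winner pays.

$47279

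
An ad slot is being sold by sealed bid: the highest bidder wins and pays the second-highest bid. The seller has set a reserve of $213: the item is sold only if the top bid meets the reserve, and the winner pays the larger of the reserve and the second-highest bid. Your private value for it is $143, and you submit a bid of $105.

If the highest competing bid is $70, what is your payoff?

$0

Your bid $105 is the highest bid but falls below the reserve $213, so the item goes unsold. Payoff $0.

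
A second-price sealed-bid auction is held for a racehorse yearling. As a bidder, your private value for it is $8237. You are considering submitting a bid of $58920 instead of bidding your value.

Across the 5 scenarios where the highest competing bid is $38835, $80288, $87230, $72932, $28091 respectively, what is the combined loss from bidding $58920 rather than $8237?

$50452

The deviation costs you only when the competing bid falls strictly between $8237 and $58920; elsewhere both bids give the same outcome.
$38835: truthful payoff $0, deviation payoff −$30598 → loss $30598.
$80288: outcomes coincide → loss $0.
$87230: outcomes coincide → loss $0.
$72932: outcomes coincide → loss $0.
$28091: truthful payoff $0, deviation payoff −$19854 → loss $19854.
Total loss = $30598 + $19854 = $50452.
Because the price is fixed by the runner-up's bid, deviating from your value can only change a good outcome into a bad one — never the reverse.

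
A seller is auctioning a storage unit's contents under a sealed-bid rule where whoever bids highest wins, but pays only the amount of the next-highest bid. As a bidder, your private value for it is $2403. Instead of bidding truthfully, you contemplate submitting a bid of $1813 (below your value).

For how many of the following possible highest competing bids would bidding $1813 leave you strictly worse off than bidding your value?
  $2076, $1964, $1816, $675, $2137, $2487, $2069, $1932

6

The deviation hurts exactly when the highest competing bid lies strictly between $1813 and $2403 — underbidding then forfeits a profitable win.
$2076: inside the interval → strictly worse (loss $327).
$1964: inside the interval → strictly worse (loss $439).
$1816: inside the interval → strictly worse (loss $587).
$675: below both → same outcome either way.
$2137: inside the interval → strictly worse (loss $266).
$2487: above both → same outcome either way.
$2069: inside the interval → strictly worse (loss $334).
$1932: inside the interval → strictly worse (loss $471).
Count: 6.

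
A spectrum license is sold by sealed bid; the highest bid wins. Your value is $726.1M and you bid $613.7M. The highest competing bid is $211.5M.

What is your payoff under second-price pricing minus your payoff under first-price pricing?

$402.2M

You have the highest bid, so you win under either rule.
Second-price: pay $211.5M → payoff $514.6M.
First-price: pay your own bid $613.7M → payoff $112.4M.
Difference = $514.6M − ($112.4M) = $402.2M.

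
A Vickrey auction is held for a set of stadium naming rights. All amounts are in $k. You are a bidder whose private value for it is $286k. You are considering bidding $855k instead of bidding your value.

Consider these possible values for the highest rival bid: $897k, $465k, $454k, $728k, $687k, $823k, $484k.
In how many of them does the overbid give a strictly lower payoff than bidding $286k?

The deviation hurts exactly when the highest competing bid lies strictly between $286k and $855k — overbidding then wins at a price above your value.
$897k: above both → same outcome either way.
$465k: inside the interval → strictly worse (loss $179k).
$454k: inside the interval → strictly worse (loss $168k).
$728k: inside the interval → strictly worse (loss $442k).
$687k: inside the interval → strictly worse (loss $401k).
$823k: inside the interval → strictly worse (loss $537k).
$484k: inside the interval → strictly worse (loss $198k).
Count: 6.

6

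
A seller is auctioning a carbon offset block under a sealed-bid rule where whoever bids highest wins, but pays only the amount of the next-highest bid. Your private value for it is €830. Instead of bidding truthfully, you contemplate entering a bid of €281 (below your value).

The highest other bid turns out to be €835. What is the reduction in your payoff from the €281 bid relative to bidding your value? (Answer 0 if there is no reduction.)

Bidding your value €830: you lose (since €830 < €835). Payoff €0.
Bidding €281: you lose. Payoff €0.
Difference = €0 − €0 = €0; both bids lead to the same outcome because the competing bid is above both your value and your alternative bid.

€0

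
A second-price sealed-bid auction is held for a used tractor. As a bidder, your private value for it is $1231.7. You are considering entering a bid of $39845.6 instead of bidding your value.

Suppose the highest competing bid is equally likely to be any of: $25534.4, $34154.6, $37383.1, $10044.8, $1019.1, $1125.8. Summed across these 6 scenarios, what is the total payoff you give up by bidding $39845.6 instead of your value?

$102190.1

The deviation costs you only when the competing bid falls strictly between $1231.7 and $39845.6; elsewhere both bids give the same outcome.
$25534.4: truthful payoff $0, deviation payoff −$24302.7 → loss $24302.7.
$34154.6: truthful payoff $0, deviation payoff −$32922.9 → loss $32922.9.
$37383.1: truthful payoff $0, deviation payoff −$36151.4 → loss $36151.4.
$10044.8: truthful payoff $0, deviation payoff −$8813.1 → loss $8813.1.
$1019.1: outcomes coincide → loss $0.
$1125.8: outcomes coincide → loss $0.
Total loss = $24302.7 + $32922.9 + $36151.4 + $8813.1 = $102190.1.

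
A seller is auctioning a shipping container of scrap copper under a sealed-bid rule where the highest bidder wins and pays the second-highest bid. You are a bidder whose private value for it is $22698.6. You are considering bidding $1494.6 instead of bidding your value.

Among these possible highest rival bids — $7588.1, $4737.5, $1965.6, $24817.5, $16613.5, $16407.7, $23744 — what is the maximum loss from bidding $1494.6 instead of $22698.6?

$7588.1: truthful gives $15110.5, deviation gives $0 → loss $15110.5.
$4737.5: truthful gives $17961.1, deviation gives $0 → loss $17961.1.
$1965.6: truthful gives $20733, deviation gives $0 → loss $20733.
$24817.5: same outcome either way → loss $0.
$16613.5: truthful gives $6085.1, deviation gives $0 → loss $6085.1.
$16407.7: truthful gives $6290.9, deviation gives $0 → loss $6290.9.
$23744: same outcome either way → loss $0.
Maximum loss: $20733.

$20733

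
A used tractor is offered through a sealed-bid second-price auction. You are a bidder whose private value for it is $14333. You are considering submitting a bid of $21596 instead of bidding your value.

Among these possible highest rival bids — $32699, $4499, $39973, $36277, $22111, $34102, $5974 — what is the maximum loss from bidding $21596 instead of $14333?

$32699: same outcome either way → loss $0.
$4499: same outcome either way → loss $0.
$39973: same outcome either way → loss $0.
$36277: same outcome either way → loss $0.
$22111: same outcome either way → loss $0.
$34102: same outcome either way → loss $0.
$5974: same outcome either way → loss $0.
Maximum loss: $0.

$0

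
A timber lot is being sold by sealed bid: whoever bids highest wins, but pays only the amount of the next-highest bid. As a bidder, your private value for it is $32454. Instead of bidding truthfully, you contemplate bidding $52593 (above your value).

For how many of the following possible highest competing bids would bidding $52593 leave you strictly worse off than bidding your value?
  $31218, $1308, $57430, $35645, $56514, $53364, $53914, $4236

1

The deviation hurts exactly when the highest competing bid lies strictly between $32454 and $52593 — overbidding then wins at a price above your value.
$31218: below both → same outcome either way.
$1308: below both → same outcome either way.
$57430: above both → same outcome either way.
$35645: inside the interval → strictly worse (loss $3191).
$56514: above both → same outcome either way.
$53364: above both → same outcome either way.
$53914: above both → same outcome either way.
$4236: below both → same outcome either way.
Count: 1.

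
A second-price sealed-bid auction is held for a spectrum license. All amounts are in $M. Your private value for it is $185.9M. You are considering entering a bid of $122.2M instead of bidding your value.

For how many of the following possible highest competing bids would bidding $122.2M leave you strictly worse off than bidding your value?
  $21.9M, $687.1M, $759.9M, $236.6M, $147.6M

1

The deviation hurts exactly when the highest competing bid lies strictly between $122.2M and $185.9M — underbidding then forfeits a profitable win.
$21.9M: below both → same outcome either way.
$687.1M: above both → same outcome either way.
$759.9M: above both → same outcome either way.
$236.6M: above both → same outcome either way.
$147.6M: inside the interval → strictly worse (loss $38.3M).
Count: 1.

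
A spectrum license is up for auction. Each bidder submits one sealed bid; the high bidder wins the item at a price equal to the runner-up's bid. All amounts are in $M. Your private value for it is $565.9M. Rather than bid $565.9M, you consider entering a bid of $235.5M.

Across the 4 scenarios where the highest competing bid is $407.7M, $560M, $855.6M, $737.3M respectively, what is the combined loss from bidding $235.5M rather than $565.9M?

$164.1M

The deviation costs you only when the competing bid falls strictly between $235.5M and $565.9M; elsewhere both bids give the same outcome.
$407.7M: truthful payoff $158.2M, deviation payoff $0M → loss $158.2M.
$560M: truthful payoff $5.9M, deviation payoff $0M → loss $5.9M.
$855.6M: outcomes coincide → loss $0M.
$737.3M: outcomes coincide → loss $0M.
Total loss = $158.2M + $5.9M = $164.1M.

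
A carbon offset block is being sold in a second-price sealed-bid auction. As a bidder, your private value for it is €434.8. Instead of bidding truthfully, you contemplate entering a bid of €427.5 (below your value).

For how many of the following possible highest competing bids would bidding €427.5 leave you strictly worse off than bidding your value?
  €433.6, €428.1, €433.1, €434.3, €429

The deviation hurts exactly when the highest competing bid lies strictly between €427.5 and €434.8 — underbidding then forfeits a profitable win.
€433.6: inside the interval → strictly worse (loss €1.2).
€428.1: inside the interval → strictly worse (loss €6.7).
€433.1: inside the interval → strictly worse (loss €1.7).
€434.3: inside the interval → strictly worse (loss €0.5).
€429: inside the interval → strictly worse (loss €5.8).
Count: 5.

5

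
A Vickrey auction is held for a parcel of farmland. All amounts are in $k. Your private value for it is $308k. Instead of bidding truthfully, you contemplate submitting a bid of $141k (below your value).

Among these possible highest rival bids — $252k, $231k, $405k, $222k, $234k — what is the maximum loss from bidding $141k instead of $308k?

$86k

$252k: truthful gives $56k, deviation gives $0k → loss $56k.
$231k: truthful gives $77k, deviation gives $0k → loss $77k.
$405k: same outcome either way → loss $0k.
$222k: truthful gives $86k, deviation gives $0k → loss $86k.
$234k: truthful gives $74k, deviation gives $0k → loss $74k.
Maximum loss: $86k.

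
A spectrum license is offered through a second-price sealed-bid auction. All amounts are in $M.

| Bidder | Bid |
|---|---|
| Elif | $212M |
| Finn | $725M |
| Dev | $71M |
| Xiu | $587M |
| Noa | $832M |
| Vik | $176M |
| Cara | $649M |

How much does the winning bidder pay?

$725M

Highest bid: Noa at $832M, so Noa wins.
Second-highest bid: Finn at $725M — that is the price the winner pays.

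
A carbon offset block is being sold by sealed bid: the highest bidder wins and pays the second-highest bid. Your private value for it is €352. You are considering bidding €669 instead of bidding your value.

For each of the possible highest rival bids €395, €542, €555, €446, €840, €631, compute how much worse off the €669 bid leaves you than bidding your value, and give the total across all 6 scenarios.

€809

The deviation costs you only when the competing bid falls strictly between €352 and €669; elsewhere both bids give the same outcome.
€395: truthful payoff €0, deviation payoff −€43 → loss €43.
€542: truthful payoff €0, deviation payoff −€190 → loss €190.
€555: truthful payoff €0, deviation payoff −€203 → loss €203.
€446: truthful payoff €0, deviation payoff −€94 → loss €94.
€840: outcomes coincide → loss €0.
€631: truthful payoff €0, deviation payoff −€279 → loss €279.
Total loss = €43 + €190 + €203 + €94 + €279 = €809.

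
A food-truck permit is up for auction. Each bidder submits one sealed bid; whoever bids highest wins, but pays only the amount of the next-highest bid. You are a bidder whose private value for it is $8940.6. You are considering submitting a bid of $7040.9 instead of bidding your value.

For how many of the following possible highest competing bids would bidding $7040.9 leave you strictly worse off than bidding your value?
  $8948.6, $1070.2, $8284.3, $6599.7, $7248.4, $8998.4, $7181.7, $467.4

3

The deviation hurts exactly when the highest competing bid lies strictly between $7040.9 and $8940.6 — underbidding then forfeits a profitable win.
$8948.6: above both → same outcome either way.
$1070.2: below both → same outcome either way.
$8284.3: inside the interval → strictly worse (loss $656.3).
$6599.7: below both → same outcome either way.
$7248.4: inside the interval → strictly worse (loss $1692.2).
$8998.4: above both → same outcome either way.
$7181.7: inside the interval → strictly worse (loss $1758.9).
$467.4: below both → same outcome either way.
Count: 3.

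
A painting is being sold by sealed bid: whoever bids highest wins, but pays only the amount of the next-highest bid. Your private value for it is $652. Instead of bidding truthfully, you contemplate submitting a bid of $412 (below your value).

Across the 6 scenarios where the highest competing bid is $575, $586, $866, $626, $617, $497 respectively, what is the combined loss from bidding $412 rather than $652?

The deviation costs you only when the competing bid falls strictly between $412 and $652; elsewhere both bids give the same outcome.
$575: truthful payoff $77, deviation payoff $0 → loss $77.
$586: truthful payoff $66, deviation payoff $0 → loss $66.
$866: outcomes coincide → loss $0.
$626: truthful payoff $26, deviation payoff $0 → loss $26.
$617: truthful payoff $35, deviation payoff $0 → loss $35.
$497: truthful payoff $155, deviation payoff $0 → loss $155.
Total loss = $77 + $66 + $26 + $35 + $155 = $359.

$359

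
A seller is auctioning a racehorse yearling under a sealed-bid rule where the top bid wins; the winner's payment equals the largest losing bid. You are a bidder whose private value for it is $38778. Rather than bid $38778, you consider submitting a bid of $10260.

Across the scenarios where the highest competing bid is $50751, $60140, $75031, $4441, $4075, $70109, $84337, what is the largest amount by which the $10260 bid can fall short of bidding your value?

$0

$50751: same outcome either way → loss $0.
$60140: same outcome either way → loss $0.
$75031: same outcome either way → loss $0.
$4441: same outcome either way → loss $0.
$4075: same outcome either way → loss $0.
$70109: same outcome either way → loss $0.
$84337: same outcome either way → loss $0.
Maximum loss: $0.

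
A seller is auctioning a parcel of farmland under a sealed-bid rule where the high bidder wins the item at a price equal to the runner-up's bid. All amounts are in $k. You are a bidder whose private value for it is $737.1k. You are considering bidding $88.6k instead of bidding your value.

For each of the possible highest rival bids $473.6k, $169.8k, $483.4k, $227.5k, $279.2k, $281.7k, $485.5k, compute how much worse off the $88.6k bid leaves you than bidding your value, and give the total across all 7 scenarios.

The deviation costs you only when the competing bid falls strictly between $88.6k and $737.1k; elsewhere both bids give the same outcome.
$473.6k: truthful payoff $263.5k, deviation payoff $0k → loss $263.5k.
$169.8k: truthful payoff $567.3k, deviation payoff $0k → loss $567.3k.
$483.4k: truthful payoff $253.7k, deviation payoff $0k → loss $253.7k.
$227.5k: truthful payoff $509.6k, deviation payoff $0k → loss $509.6k.
$279.2k: truthful payoff $457.9k, deviation payoff $0k → loss $457.9k.
$281.7k: truthful payoff $455.4k, deviation payoff $0k → loss $455.4k.
$485.5k: truthful payoff $251.6k, deviation payoff $0k → loss $251.6k.
Total loss = $263.5k + $567.3k + $253.7k + $509.6k + $457.9k + $455.4k + $251.6k = $2759k.
In a second-price auction your bid sets only whether you win, not what you pay, so bidding your true value is weakly dominant.

$2759k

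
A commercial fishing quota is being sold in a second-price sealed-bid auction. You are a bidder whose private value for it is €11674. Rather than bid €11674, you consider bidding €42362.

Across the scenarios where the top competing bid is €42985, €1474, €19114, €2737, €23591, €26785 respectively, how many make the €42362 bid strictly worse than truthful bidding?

3

The deviation hurts exactly when the highest competing bid lies strictly between €11674 and €42362 — overbidding then wins at a price above your value.
€42985: above both → same outcome either way.
€1474: below both → same outcome either way.
€19114: inside the interval → strictly worse (loss €7440).
€2737: below both → same outcome either way.
€23591: inside the interval → strictly worse (loss €11917).
€26785: inside the interval → strictly worse (loss €15111).
Count: 3.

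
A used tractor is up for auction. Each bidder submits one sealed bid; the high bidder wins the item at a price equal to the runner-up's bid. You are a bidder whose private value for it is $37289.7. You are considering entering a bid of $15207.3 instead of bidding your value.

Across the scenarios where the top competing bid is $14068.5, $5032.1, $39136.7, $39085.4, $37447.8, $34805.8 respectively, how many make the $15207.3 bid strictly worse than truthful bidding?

The deviation hurts exactly when the highest competing bid lies strictly between $15207.3 and $37289.7 — underbidding then forfeits a profitable win.
$14068.5: below both → same outcome either way.
$5032.1: below both → same outcome either way.
$39136.7: above both → same outcome either way.
$39085.4: above both → same outcome either way.
$37447.8: above both → same outcome either way.
$34805.8: inside the interval → strictly worse (loss $2483.9).
Count: 1.

1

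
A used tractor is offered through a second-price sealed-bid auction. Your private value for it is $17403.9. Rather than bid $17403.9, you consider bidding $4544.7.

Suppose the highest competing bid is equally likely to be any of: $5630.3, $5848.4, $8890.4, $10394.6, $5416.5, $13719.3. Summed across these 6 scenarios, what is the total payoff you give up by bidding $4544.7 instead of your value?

$54523.9

The deviation costs you only when the competing bid falls strictly between $4544.7 and $17403.9; elsewhere both bids give the same outcome.
$5630.3: truthful payoff $11773.6, deviation payoff $0 → loss $11773.6.
$5848.4: truthful payoff $11555.5, deviation payoff $0 → loss $11555.5.
$8890.4: truthful payoff $8513.5, deviation payoff $0 → loss $8513.5.
$10394.6: truthful payoff $7009.3, deviation payoff $0 → loss $7009.3.
$5416.5: truthful payoff $11987.4, deviation payoff $0 → loss $11987.4.
$13719.3: truthful payoff $3684.6, deviation payoff $0 → loss $3684.6.
Total loss = $11773.6 + $11555.5 + $8513.5 + $7009.3 + $11987.4 + $3684.6 = $54523.9.
In a second-price auction your bid sets only whether you win, not what you pay, so bidding your true value is weakly dominant.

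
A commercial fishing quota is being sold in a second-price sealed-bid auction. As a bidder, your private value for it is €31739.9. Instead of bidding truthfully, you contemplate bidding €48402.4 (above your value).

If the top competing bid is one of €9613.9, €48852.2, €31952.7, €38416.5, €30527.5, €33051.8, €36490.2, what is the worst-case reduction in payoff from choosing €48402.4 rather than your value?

€6676.6

€9613.9: same outcome either way → loss €0.
€48852.2: same outcome either way → loss €0.
€31952.7: truthful gives €0, deviation gives −€212.8 → loss €212.8.
€38416.5: truthful gives €0, deviation gives −€6676.6 → loss €6676.6.
€30527.5: same outcome either way → loss €0.
€33051.8: truthful gives €0, deviation gives −€1311.9 → loss €1311.9.
€36490.2: truthful gives €0, deviation gives −€4750.3 → loss €4750.3.
Maximum loss: €6676.6.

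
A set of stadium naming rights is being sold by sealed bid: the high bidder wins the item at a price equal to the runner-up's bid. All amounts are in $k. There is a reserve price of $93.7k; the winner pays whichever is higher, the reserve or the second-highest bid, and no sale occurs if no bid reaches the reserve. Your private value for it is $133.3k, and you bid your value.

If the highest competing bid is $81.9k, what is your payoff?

$39.6k

Your bid $133.3k is the highest and exceeds the reserve.
Price = max(second-highest bid, reserve) = max($81.9k, $93.7k) = $93.7k.
Payoff = $133.3k − $93.7k = $39.6k.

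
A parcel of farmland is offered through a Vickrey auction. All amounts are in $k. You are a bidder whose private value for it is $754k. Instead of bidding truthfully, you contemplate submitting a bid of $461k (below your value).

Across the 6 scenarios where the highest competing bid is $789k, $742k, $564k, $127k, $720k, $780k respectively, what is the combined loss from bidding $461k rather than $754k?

The deviation costs you only when the competing bid falls strictly between $461k and $754k; elsewhere both bids give the same outcome.
$789k: outcomes coincide → loss $0k.
$742k: truthful payoff $12k, deviation payoff $0k → loss $12k.
$564k: truthful payoff $190k, deviation payoff $0k → loss $190k.
$127k: outcomes coincide → loss $0k.
$720k: truthful payoff $34k, deviation payoff $0k → loss $34k.
$780k: outcomes coincide → loss $0k.
Total loss = $12k + $190k + $34k = $236k.

$236k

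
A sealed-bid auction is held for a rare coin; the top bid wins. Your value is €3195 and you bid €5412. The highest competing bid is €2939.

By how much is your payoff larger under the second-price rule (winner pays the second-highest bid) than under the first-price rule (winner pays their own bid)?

€2473

You have the highest bid, so you win under either rule.
Second-price: pay €2939 → payoff €256.
First-price: pay your own bid €5412 → payoff −€2217.
Difference = €256 − (−€2217) = €2473.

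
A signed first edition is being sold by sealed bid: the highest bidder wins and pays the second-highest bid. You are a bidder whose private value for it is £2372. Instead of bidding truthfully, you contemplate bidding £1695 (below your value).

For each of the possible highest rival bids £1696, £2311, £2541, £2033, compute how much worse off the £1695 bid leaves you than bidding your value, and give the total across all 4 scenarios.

£1076

The deviation costs you only when the competing bid falls strictly between £1695 and £2372; elsewhere both bids give the same outcome.
£1696: truthful payoff £676, deviation payoff £0 → loss £676.
£2311: truthful payoff £61, deviation payoff £0 → loss £61.
£2541: outcomes coincide → loss £0.
£2033: truthful payoff £339, deviation payoff £0 → loss £339.
Total loss = £676 + £61 + £339 = £1076.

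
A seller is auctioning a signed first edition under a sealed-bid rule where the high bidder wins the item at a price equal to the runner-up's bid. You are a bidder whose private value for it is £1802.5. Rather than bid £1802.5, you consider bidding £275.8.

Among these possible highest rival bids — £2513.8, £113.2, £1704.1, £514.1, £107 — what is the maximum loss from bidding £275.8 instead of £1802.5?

£2513.8: same outcome either way → loss £0.
£113.2: same outcome either way → loss £0.
£1704.1: truthful gives £98.4, deviation gives £0 → loss £98.4.
£514.1: truthful gives £1288.4, deviation gives £0 → loss £1288.4.
£107: same outcome either way → loss £0.
Maximum loss: £1288.4.

£1288.4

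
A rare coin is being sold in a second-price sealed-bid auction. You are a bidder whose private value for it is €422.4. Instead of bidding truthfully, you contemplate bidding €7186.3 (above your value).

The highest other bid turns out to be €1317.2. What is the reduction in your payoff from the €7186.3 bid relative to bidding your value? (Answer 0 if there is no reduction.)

Bidding your value €422.4: you lose (since €422.4 < €1317.2). Payoff €0.
Bidding €7186.3: you win and pay €1317.2. Payoff €422.4 − €1317.2 = −€894.8.
The competing bid €1317.2 lies between your value and your inflated bid, so overbidding wins an item priced above your value.
Loss from deviating = €0 − (−€894.8) = €894.8.

€894.8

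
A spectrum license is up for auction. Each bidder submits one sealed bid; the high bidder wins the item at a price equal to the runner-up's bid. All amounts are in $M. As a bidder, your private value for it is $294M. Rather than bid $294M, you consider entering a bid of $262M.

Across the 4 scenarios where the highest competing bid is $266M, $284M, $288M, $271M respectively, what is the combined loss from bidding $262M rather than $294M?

The deviation costs you only when the competing bid falls strictly between $262M and $294M; elsewhere both bids give the same outcome.
$266M: truthful payoff $28M, deviation payoff $0M → loss $28M.
$284M: truthful payoff $10M, deviation payoff $0M → loss $10M.
$288M: truthful payoff $6M, deviation payoff $0M → loss $6M.
$271M: truthful payoff $23M, deviation payoff $0M → loss $23M.
Total loss = $28M + $10M + $6M + $23M = $67M.

$67M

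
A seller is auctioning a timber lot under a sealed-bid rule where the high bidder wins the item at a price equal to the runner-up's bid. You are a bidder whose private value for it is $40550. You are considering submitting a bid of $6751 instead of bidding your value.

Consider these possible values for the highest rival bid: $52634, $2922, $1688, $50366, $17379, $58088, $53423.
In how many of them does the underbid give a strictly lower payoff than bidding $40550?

The deviation hurts exactly when the highest competing bid lies strictly between $6751 and $40550 — underbidding then forfeits a profitable win.
$52634: above both → same outcome either way.
$2922: below both → same outcome either way.
$1688: below both → same outcome either way.
$50366: above both → same outcome either way.
$17379: inside the interval → strictly worse (loss $23171).
$58088: above both → same outcome either way.
$53423: above both → same outcome either way.
Count: 1.

1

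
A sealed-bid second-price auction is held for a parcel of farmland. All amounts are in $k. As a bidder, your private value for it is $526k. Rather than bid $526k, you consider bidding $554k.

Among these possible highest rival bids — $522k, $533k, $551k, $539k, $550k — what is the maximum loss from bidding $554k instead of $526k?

$522k: same outcome either way → loss $0k.
$533k: truthful gives $0k, deviation gives −$7k → loss $7k.
$551k: truthful gives $0k, deviation gives −$25k → loss $25k.
$539k: truthful gives $0k, deviation gives −$13k → loss $13k.
$550k: truthful gives $0k, deviation gives −$24k → loss $24k.
Maximum loss: $25k.

$25k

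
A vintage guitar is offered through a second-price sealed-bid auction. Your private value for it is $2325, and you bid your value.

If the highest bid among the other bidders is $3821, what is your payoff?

$0

Your bid $2325 is below the highest competing bid $3821, so you lose.
A losing bidder pays nothing and receives nothing: payoff = $0.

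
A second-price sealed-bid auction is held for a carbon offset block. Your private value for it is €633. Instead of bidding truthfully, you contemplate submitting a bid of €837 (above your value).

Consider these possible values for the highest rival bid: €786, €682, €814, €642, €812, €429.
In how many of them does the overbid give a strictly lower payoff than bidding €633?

5

The deviation hurts exactly when the highest competing bid lies strictly between €633 and €837 — overbidding then wins at a price above your value.
€786: inside the interval → strictly worse (loss €153).
€682: inside the interval → strictly worse (loss €49).
€814: inside the interval → strictly worse (loss €181).
€642: inside the interval → strictly worse (loss €9).
€812: inside the interval → strictly worse (loss €179).
€429: below both → same outcome either way.
Count: 5.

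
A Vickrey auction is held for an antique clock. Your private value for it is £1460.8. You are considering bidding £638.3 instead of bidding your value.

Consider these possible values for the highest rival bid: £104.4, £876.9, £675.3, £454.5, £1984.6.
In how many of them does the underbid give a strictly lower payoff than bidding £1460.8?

The deviation hurts exactly when the highest competing bid lies strictly between £638.3 and £1460.8 — underbidding then forfeits a profitable win.
£104.4: below both → same outcome either way.
£876.9: inside the interval → strictly worse (loss £583.9).
£675.3: inside the interval → strictly worse (loss £785.5).
£454.5: below both → same outcome either way.
£1984.6: above both → same outcome either way.
Count: 2.

2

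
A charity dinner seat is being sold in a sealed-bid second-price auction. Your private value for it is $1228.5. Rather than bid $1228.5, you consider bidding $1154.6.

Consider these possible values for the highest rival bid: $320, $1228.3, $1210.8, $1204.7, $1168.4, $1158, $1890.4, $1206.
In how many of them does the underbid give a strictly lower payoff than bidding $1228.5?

The deviation hurts exactly when the highest competing bid lies strictly between $1154.6 and $1228.5 — underbidding then forfeits a profitable win.
$320: below both → same outcome either way.
$1228.3: inside the interval → strictly worse (loss $0.2).
$1210.8: inside the interval → strictly worse (loss $17.7).
$1204.7: inside the interval → strictly worse (loss $23.8).
$1168.4: inside the interval → strictly worse (loss $60.1).
$1158: inside the interval → strictly worse (loss $70.5).
$1890.4: above both → same outcome either way.
$1206: inside the interval → strictly worse (loss $22.5).
Count: 6.

6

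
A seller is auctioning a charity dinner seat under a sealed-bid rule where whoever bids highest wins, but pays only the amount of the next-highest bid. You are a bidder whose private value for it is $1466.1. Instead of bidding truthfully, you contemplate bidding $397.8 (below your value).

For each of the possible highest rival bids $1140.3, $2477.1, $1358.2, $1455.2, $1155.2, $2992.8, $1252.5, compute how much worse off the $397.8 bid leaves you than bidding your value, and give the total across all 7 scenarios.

The deviation costs you only when the competing bid falls strictly between $397.8 and $1466.1; elsewhere both bids give the same outcome.
$1140.3: truthful payoff $325.8, deviation payoff $0 → loss $325.8.
$2477.1: outcomes coincide → loss $0.
$1358.2: truthful payoff $107.9, deviation payoff $0 → loss $107.9.
$1455.2: truthful payoff $10.9, deviation payoff $0 → loss $10.9.
$1155.2: truthful payoff $310.9, deviation payoff $0 → loss $310.9.
$2992.8: outcomes coincide → loss $0.
$1252.5: truthful payoff $213.6, deviation payoff $0 → loss $213.6.
Total loss = $325.8 + $107.9 + $10.9 + $310.9 + $213.6 = $969.1.
Truthful bidding weakly dominates here: raising your bid can only win items priced above your value, and lowering it can only forfeit items priced below.

$969.1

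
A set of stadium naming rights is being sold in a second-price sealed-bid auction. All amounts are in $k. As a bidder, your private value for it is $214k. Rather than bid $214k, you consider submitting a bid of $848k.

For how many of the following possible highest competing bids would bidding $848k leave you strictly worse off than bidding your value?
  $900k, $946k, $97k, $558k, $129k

The deviation hurts exactly when the highest competing bid lies strictly between $214k and $848k — overbidding then wins at a price above your value.
$900k: above both → same outcome either way.
$946k: above both → same outcome either way.
$97k: below both → same outcome either way.
$558k: inside the interval → strictly worse (loss $344k).
$129k: below both → same outcome either way.
Count: 1.

1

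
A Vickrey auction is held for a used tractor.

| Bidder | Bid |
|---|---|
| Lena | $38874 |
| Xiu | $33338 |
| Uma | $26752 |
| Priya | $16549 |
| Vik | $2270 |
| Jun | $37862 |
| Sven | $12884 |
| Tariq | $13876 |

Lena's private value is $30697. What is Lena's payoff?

Highest bid: Lena at $38874, so Lena wins.
Second-highest bid: Jun at $37862 — that is the price the winner pays.
Lena's payoff = value − price = $30697 − $37862 = −$7165.

−$7165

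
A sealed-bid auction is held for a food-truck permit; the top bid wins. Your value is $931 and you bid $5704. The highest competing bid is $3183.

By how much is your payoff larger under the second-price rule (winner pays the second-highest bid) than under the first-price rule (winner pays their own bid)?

You have the highest bid, so you win under either rule.
Second-price: pay $3183 → payoff −$2252.
First-price: pay your own bid $5704 → payoff −$4773.
Difference = −$2252 − (−$4773) = $2521.

$2521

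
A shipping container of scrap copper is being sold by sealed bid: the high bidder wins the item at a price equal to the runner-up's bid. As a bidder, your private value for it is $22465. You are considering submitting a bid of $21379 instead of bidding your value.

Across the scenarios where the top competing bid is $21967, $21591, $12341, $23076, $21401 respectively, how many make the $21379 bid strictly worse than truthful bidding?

The deviation hurts exactly when the highest competing bid lies strictly between $21379 and $22465 — underbidding then forfeits a profitable win.
$21967: inside the interval → strictly worse (loss $498).
$21591: inside the interval → strictly worse (loss $874).
$12341: below both → same outcome either way.
$23076: above both → same outcome either way.
$21401: inside the interval → strictly worse (loss $1064).
Count: 3.

3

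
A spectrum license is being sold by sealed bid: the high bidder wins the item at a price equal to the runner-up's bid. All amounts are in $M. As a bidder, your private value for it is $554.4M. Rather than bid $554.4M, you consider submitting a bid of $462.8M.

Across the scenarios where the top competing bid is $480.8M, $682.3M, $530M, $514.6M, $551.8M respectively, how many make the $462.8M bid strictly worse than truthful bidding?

4

The deviation hurts exactly when the highest competing bid lies strictly between $462.8M and $554.4M — underbidding then forfeits a profitable win.
$480.8M: inside the interval → strictly worse (loss $73.6M).
$682.3M: above both → same outcome either way.
$530M: inside the interval → strictly worse (loss $24.4M).
$514.6M: inside the interval → strictly worse (loss $39.8M).
$551.8M: inside the interval → strictly worse (loss $2.6M).
Count: 4.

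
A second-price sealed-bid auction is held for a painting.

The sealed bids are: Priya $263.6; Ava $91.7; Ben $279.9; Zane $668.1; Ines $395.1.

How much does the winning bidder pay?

Highest bid: Zane at $668.1, so Zane wins.
Second-highest bid: Ines at $395.1 — that is the price the winner pays.

$395.1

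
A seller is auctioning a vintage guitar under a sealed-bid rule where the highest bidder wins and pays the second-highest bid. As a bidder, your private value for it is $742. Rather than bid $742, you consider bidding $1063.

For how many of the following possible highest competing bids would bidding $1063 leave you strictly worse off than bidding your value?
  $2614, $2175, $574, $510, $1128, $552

The deviation hurts exactly when the highest competing bid lies strictly between $742 and $1063 — overbidding then wins at a price above your value.
$2614: above both → same outcome either way.
$2175: above both → same outcome either way.
$574: below both → same outcome either way.
$510: below both → same outcome either way.
$1128: above both → same outcome either way.
$552: below both → same outcome either way.
Count: 0.

0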